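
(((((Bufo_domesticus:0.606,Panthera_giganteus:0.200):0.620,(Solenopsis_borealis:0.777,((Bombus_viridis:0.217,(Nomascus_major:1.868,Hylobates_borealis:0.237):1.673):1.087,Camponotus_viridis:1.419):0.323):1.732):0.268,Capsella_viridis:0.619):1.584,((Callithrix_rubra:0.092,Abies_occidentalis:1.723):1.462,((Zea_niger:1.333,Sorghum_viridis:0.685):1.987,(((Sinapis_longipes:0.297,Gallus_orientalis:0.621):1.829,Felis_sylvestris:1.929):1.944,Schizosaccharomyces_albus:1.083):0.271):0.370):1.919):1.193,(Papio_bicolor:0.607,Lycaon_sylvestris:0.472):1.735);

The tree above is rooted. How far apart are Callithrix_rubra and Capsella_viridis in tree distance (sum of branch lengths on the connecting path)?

The path runs Callithrix_rubra → … → MRCA → … → Capsella_viridis; the MRCA is the node subtending ((((Bufo_domesticus,Panthera_giganteus),(Solenopsis_borealis,((Bombus_viridis,(Nomascus_major,Hylobates_borealis)),Camponotus_viridis))),Capsella_viridis),((Callithrix_rubra,Abies_occidentalis),((Zea_niger,Sorghum_viridis),(((Sinapis_longipes,Gallus_orientalis),Felis_sylvestris),Schizosaccharomyces_albus)))).
Branch lengths along that path: 0.092 + 1.462 + 1.919 + 1.584 + 0.619 = 5.676.

5.676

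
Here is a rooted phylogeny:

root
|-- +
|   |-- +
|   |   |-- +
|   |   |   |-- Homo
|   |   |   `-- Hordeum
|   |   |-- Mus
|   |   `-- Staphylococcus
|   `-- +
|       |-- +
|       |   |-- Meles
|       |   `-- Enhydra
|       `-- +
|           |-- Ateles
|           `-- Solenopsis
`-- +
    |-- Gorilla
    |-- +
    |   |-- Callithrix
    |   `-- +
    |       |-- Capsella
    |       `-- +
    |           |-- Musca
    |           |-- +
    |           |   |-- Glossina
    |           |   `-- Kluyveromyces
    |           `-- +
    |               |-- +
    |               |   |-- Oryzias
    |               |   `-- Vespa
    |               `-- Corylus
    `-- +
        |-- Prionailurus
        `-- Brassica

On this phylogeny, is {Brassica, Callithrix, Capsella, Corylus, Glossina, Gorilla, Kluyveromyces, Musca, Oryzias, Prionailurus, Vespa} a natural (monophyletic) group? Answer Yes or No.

Yes

The most recent common ancestor of these taxa subtends (Gorilla,(Callithrix,(Capsella,(Musca,(Glossina,Kluyveromyces),((Oryzias,Vespa),Corylus)))),(Prionailurus,Brassica)).
That clade has exactly 11 tips — every listed taxon and nothing else — so the group is monophyletic.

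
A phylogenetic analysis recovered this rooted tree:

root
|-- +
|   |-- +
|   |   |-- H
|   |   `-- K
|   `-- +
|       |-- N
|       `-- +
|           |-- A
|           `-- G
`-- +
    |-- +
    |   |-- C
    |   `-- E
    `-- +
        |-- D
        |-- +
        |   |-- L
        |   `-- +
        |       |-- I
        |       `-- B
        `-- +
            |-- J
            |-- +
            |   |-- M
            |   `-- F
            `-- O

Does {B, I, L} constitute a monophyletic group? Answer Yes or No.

The most recent common ancestor of these taxa subtends (L,(I,B)).
That clade has exactly 3 tips — every listed taxon and nothing else — so the group is monophyletic.

Yes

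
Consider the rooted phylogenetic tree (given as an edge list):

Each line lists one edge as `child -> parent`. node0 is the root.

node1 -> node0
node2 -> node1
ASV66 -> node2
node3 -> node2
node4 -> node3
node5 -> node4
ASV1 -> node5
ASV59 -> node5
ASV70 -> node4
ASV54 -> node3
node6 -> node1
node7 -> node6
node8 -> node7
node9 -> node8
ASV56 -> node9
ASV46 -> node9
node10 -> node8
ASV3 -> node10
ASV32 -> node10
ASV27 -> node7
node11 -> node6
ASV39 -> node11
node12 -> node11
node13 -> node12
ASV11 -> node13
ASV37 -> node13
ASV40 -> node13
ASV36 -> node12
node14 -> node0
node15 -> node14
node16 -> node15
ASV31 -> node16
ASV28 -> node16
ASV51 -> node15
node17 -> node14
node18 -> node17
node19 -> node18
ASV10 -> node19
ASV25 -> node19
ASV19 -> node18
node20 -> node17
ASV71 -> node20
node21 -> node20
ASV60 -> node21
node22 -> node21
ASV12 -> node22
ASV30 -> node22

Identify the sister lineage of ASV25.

ASV25 attaches to the tree at the node subtending (ASV10,ASV25).
The other lineage descending from that same node — the sister group — is the single tip ASV10.

ASV10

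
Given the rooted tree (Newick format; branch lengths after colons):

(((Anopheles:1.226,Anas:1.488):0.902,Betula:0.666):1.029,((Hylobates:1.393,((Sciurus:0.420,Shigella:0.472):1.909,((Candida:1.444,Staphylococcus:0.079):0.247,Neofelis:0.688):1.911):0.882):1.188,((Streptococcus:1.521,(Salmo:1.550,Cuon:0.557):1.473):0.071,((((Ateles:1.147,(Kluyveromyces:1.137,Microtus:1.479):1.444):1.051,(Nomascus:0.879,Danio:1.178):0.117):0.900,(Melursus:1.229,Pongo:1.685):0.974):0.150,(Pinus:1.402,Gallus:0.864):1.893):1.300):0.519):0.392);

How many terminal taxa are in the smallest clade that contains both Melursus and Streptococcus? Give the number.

The MRCA of Melursus and Streptococcus is the node subtending ((Streptococcus,(Salmo,Cuon)),((((Ateles,(Kluyveromyces,Microtus)),(Nomascus,Danio)),(Melursus,Pongo)),(Pinus,Gallus))).
That clade contains 12 terminal taxa: Ateles, Cuon, Danio, Gallus, Kluyveromyces, Melursus, Microtus, Nomascus, Pinus, Pongo, Salmo, Streptococcus.

12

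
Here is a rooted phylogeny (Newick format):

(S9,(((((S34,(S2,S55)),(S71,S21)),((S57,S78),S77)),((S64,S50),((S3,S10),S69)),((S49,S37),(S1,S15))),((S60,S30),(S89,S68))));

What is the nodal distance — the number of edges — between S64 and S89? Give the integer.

7

The MRCA of S64 and S89 is the node subtending (((((S34,(S2,S55)),(S71,S21)),((S57,S78),S77)),((S64,S50),((S3,S10),S69)),((S49,S37),(S1,S15))),((S60,S30),(S89,S68))).
From S64 up to that node: 4 branches. From S89 up to the same node: 3 branches. Total: 4 + 3 = 7.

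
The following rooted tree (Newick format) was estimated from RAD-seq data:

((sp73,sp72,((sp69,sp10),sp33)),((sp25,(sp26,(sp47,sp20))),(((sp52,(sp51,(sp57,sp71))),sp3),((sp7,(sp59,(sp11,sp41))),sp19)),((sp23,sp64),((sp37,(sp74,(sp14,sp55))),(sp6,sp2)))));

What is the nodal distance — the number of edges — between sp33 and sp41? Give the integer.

10

The MRCA of sp33 and sp41 is the root of the tree.
From sp33 up to that node: 3 branches. From sp41 up to the same node: 7 branches. Total: 3 + 7 = 10.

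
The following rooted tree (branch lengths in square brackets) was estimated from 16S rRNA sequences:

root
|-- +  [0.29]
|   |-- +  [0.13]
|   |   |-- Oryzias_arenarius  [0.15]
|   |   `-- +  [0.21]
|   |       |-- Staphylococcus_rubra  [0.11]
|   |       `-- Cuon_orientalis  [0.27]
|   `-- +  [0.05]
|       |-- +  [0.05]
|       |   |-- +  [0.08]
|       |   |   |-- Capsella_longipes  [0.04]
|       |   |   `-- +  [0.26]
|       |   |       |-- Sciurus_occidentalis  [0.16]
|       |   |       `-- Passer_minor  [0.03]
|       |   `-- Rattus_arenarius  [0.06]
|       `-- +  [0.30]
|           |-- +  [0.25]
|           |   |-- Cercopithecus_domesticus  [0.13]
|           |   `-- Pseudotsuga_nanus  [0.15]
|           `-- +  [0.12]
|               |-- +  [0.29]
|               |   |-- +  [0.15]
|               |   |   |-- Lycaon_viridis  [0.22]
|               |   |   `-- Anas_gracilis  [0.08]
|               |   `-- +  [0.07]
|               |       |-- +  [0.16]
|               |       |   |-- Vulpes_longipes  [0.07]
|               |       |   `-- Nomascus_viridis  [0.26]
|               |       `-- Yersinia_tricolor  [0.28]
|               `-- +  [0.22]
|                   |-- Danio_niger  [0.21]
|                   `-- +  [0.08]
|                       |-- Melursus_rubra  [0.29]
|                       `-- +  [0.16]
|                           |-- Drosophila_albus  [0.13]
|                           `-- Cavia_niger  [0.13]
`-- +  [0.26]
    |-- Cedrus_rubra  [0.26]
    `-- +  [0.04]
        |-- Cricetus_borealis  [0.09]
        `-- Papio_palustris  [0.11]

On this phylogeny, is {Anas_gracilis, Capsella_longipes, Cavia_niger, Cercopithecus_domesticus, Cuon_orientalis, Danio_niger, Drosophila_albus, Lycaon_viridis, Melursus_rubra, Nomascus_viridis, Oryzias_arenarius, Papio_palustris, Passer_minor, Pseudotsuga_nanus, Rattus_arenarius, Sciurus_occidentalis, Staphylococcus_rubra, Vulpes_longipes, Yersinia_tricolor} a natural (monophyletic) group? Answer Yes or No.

No

The MRCA of the listed taxa is the root, so the smallest clade containing them is the whole tree.
That clade also contains Cedrus_rubra, Cricetus_borealis, which are not in the proposed group, so the group is not monophyletic.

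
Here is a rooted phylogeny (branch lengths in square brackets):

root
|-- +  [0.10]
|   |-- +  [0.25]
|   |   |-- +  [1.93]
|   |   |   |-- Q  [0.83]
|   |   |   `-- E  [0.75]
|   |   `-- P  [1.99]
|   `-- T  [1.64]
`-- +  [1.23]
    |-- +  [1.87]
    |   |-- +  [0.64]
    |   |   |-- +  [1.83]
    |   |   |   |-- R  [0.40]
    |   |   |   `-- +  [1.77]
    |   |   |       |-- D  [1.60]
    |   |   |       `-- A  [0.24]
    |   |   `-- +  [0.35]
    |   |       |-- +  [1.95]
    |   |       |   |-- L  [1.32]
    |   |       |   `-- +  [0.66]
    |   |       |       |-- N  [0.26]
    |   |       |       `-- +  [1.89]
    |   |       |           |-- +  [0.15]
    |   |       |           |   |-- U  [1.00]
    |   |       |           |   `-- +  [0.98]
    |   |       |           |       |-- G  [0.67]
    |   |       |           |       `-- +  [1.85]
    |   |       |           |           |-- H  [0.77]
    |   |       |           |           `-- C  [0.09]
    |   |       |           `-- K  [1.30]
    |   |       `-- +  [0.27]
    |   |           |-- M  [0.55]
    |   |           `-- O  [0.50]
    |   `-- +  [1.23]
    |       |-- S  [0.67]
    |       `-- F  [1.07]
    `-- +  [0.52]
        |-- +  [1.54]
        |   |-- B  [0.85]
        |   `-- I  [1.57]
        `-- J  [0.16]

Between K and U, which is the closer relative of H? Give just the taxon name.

The MRCA of H and U subtends (U,(G,(H,C))) (4 taxa).
The MRCA of H and K subtends ((U,(G,(H,C))),K) (5 taxa).
The first is nested inside the second, so H shares a more recent common ancestor with U.

U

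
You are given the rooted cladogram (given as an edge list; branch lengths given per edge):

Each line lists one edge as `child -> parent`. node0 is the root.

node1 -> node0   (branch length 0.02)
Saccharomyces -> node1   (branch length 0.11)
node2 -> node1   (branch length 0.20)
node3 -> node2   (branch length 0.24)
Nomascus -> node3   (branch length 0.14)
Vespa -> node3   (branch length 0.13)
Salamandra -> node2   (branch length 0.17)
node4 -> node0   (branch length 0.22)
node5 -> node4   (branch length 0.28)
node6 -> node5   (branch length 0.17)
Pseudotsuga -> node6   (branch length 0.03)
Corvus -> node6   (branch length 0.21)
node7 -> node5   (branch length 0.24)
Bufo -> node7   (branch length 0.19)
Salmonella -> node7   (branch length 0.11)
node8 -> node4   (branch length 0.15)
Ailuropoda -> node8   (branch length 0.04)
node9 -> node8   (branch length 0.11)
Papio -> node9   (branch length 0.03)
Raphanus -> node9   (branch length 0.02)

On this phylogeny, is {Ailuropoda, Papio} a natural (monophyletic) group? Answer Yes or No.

The MRCA of the listed taxa subtends (Ailuropoda,(Papio,Raphanus)).
That clade also contains Raphanus, which is not in the proposed group, so the group is not monophyletic.

No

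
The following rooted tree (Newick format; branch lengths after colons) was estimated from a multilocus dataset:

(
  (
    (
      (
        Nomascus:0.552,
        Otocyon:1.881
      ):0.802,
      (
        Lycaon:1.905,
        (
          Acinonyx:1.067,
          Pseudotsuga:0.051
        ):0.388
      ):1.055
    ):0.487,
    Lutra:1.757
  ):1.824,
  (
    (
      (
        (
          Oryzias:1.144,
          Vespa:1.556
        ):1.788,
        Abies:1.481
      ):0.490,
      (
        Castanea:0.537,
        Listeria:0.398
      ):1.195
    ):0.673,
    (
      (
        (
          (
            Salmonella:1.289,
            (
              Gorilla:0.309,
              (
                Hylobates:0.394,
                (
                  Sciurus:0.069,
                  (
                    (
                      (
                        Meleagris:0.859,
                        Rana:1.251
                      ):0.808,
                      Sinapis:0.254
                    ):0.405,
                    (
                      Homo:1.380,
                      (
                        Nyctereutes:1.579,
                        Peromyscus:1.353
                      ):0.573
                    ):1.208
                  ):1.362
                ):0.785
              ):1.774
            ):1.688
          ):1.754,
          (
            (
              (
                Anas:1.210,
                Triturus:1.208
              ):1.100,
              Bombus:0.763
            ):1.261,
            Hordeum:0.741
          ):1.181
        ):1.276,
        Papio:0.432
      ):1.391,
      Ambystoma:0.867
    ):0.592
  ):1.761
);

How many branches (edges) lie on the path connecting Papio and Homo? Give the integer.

The MRCA of Papio and Homo is the node subtending (((Salmonella,(Gorilla,(Hylobates,(Sciurus,(((Meleagris,Rana),Sinapis),(Homo,(Nyctereutes,Peromyscus))))))),(((Anas,Triturus),Bombus),Hordeum)),Papio).
From Papio up to that node: 1 branch. From Homo up to the same node: 8 branches. Total: 1 + 8 = 9.

9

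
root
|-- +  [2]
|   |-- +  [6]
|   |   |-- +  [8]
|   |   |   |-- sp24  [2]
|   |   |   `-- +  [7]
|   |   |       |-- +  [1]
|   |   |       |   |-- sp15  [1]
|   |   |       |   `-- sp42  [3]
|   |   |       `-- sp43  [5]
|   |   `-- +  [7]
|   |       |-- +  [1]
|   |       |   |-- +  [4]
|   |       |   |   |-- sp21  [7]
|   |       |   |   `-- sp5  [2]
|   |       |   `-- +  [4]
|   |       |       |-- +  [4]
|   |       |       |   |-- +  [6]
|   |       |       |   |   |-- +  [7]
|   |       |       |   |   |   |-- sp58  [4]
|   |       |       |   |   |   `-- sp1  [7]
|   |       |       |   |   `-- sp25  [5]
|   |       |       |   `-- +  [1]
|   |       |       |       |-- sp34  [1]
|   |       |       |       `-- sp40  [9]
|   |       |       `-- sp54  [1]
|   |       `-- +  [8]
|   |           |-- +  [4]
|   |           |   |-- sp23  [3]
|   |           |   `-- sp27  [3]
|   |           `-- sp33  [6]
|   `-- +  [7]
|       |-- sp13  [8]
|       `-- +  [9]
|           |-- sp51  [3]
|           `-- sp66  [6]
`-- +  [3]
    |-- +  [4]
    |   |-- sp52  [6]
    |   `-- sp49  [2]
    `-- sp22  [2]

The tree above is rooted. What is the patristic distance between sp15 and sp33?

38

The path runs sp15 → … → MRCA → … → sp33; the MRCA is the node subtending ((sp24,((sp15,sp42),sp43)),(((sp21,sp5),((((sp58,sp1),sp25),(sp34,sp40)),sp54)),((sp23,sp27),sp33))).
Branch lengths along that path: 1 + 1 + 7 + 8 + 7 + 8 + 6 = 38.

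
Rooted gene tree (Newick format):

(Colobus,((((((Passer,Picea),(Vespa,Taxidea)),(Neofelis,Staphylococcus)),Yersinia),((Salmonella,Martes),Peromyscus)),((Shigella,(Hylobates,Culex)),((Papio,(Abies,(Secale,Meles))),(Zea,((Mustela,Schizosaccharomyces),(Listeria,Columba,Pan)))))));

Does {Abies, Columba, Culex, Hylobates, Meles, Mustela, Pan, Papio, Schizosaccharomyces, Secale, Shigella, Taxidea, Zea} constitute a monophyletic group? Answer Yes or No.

The MRCA of the listed taxa subtends ((((((Passer,Picea),(Vespa,Taxidea)),(Neofelis,Staphylococcus)),Yersinia),((Salmonella,Martes),Peromyscus)),((Shigella,(Hylobates,Culex)),((Papio,(Abies,(Secale,Meles))),(Zea,((Mustela,Schizosaccharomyces),(Listeria,Columba,Pan)))))).
That clade also contains Listeria, Martes, Neofelis, Passer, Peromyscus, Picea, Salmonella, Staphylococcus, Vespa, Yersinia, which are not in the proposed group, so the group is not monophyletic.

No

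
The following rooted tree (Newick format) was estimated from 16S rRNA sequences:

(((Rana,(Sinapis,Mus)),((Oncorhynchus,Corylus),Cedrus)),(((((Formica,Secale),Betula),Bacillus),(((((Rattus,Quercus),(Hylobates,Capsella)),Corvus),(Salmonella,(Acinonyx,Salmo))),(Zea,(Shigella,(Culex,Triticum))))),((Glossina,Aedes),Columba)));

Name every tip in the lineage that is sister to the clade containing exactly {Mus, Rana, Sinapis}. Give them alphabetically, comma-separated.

Cedrus, Corylus, Oncorhynchus

The clade containing exactly {Mus, Rana, Sinapis} attaches to the tree at the node subtending ((Rana,(Sinapis,Mus)),((Oncorhynchus,Corylus),Cedrus)).
The other lineage descending from that same node — the sister group — is ((Oncorhynchus,Corylus),Cedrus); its 3 tips in alphabetical order are the answer.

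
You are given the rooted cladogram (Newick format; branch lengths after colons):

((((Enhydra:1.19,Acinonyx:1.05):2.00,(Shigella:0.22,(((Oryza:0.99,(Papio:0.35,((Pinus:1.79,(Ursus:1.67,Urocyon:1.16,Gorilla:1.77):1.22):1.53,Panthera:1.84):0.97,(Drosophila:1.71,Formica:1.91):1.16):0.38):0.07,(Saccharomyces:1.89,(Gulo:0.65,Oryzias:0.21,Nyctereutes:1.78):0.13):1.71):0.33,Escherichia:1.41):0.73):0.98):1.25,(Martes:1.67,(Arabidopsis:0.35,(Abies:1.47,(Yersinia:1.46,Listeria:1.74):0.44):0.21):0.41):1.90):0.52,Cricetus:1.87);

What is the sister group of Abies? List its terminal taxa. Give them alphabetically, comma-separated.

Listeria, Yersinia

Abies attaches to the tree at the node subtending (Abies,(Yersinia,Listeria)).
The other lineage descending from that same node — the sister group — is (Yersinia,Listeria); its 2 tips in alphabetical order are the answer.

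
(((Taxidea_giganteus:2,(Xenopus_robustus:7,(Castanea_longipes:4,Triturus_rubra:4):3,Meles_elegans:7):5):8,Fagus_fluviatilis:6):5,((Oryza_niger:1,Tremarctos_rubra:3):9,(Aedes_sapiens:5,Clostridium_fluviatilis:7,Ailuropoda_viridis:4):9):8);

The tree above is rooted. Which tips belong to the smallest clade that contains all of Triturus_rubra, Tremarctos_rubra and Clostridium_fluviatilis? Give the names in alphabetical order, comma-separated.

Aedes_sapiens, Ailuropoda_viridis, Castanea_longipes, Clostridium_fluviatilis, Fagus_fluviatilis, Meles_elegans, Oryza_niger, Taxidea_giganteus, Tremarctos_rubra, Triturus_rubra, Xenopus_robustus

Tracing Triturus_rubra: it sits inside (Castanea_longipes,Triturus_rubra).
Tracing Tremarctos_rubra: it sits inside (Oryza_niger,Tremarctos_rubra).
Tracing Clostridium_fluviatilis: it sits inside (Aedes_sapiens,Clostridium_fluviatilis,Ailuropoda_viridis).
The smallest clade enclosing all 3 is the whole tree (their MRCA is the root), so the answer is all 11 tips in alphabetical order.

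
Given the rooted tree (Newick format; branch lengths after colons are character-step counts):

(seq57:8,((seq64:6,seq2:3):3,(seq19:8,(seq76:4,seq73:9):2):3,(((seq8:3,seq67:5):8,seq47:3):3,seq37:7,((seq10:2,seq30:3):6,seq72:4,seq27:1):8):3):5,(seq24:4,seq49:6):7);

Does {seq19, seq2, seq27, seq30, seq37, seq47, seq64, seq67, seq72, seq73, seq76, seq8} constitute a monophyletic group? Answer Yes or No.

No

The MRCA of the listed taxa subtends ((seq64,seq2),(seq19,(seq76,seq73)),(((seq8,seq67),seq47),seq37,((seq10,seq30),seq72,seq27))).
That clade also contains seq10, which is not in the proposed group, so the group is not monophyletic.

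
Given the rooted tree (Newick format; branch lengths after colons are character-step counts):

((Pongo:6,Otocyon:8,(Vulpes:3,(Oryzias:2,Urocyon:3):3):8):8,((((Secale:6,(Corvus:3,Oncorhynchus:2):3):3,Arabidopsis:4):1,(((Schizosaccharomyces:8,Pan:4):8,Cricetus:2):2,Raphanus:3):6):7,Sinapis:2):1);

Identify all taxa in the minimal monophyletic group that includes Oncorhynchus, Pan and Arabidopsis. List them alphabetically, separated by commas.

Tracing Oncorhynchus: it sits inside (Corvus,Oncorhynchus).
Tracing Pan: it sits inside (Schizosaccharomyces,Pan).
Tracing Arabidopsis: it sits inside ((Secale,(Corvus,Oncorhynchus)),Arabidopsis).
The smallest clade enclosing all 3 is (((Secale,(Corvus,Oncorhynchus)),Arabidopsis),(((Schizosaccharomyces,Pan),Cricetus),Raphanus)); the answer is its 8 terminal taxa in alphabetical order.

Arabidopsis, Corvus, Cricetus, Oncorhynchus, Pan, Raphanus, Schizosaccharomyces, Secale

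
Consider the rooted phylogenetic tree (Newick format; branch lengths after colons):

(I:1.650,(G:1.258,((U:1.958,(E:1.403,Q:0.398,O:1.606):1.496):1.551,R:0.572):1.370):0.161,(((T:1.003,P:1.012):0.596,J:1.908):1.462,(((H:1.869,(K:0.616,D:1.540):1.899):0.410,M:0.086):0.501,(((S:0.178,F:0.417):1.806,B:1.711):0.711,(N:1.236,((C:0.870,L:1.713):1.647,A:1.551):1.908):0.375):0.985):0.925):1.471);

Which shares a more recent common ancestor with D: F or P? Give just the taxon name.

F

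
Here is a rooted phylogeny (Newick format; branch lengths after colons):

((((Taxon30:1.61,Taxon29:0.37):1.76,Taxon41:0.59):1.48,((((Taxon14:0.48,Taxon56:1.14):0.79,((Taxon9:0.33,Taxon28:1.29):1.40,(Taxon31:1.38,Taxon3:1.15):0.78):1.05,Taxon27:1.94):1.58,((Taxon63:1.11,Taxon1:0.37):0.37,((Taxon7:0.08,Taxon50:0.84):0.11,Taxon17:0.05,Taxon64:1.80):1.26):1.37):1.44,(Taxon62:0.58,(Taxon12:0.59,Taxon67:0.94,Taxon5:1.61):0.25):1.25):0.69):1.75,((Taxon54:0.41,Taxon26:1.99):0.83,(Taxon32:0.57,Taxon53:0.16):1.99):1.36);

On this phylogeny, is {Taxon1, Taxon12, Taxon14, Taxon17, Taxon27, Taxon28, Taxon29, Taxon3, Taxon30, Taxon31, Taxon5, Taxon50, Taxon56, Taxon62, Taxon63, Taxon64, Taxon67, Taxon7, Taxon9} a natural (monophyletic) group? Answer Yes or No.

The MRCA of the listed taxa subtends (((Taxon30,Taxon29),Taxon41),((((Taxon14,Taxon56),((Taxon9,Taxon28),(Taxon31,Taxon3)),Taxon27),((Taxon63,Taxon1),((Taxon7,Taxon50),Taxon17,Taxon64))),(Taxon62,(Taxon12,Taxon67,Taxon5)))).
That clade also contains Taxon41, which is not in the proposed group, so the group is not monophyletic.

No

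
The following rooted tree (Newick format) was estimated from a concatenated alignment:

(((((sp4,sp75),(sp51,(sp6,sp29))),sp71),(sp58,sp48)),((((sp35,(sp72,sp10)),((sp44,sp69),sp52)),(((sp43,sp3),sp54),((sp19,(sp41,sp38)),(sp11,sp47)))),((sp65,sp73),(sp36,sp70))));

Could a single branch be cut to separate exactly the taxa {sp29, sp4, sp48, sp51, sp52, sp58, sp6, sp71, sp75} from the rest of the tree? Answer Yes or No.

No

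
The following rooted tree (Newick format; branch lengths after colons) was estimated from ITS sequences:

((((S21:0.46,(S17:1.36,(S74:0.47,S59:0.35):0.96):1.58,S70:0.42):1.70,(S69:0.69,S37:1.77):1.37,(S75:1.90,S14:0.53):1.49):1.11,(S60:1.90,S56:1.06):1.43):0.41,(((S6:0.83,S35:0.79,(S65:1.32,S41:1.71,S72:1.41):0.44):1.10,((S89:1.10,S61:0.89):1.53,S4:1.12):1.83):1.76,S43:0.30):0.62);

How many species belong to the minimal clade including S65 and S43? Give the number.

The MRCA of S65 and S43 is the node subtending (((S6,S35,(S65,S41,S72)),((S89,S61),S4)),S43).
That clade contains 9 terminal taxa: S35, S4, S41, S43, S6, S61, S65, S72, S89.

9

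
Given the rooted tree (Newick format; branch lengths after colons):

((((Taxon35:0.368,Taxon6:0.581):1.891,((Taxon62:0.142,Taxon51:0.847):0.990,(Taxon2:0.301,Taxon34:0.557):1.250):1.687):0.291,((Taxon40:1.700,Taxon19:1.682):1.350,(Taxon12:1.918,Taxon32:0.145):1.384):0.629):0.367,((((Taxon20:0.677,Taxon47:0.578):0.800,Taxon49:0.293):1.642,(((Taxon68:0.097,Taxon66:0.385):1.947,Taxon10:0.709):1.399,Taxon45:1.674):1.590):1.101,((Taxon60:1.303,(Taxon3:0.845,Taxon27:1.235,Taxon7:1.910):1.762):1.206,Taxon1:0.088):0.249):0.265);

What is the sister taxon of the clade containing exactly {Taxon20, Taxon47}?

Taxon49

The clade containing exactly {Taxon20, Taxon47} attaches to the tree at the node subtending ((Taxon20,Taxon47),Taxon49).
The other lineage descending from that same node — the sister group — is the single tip Taxon49.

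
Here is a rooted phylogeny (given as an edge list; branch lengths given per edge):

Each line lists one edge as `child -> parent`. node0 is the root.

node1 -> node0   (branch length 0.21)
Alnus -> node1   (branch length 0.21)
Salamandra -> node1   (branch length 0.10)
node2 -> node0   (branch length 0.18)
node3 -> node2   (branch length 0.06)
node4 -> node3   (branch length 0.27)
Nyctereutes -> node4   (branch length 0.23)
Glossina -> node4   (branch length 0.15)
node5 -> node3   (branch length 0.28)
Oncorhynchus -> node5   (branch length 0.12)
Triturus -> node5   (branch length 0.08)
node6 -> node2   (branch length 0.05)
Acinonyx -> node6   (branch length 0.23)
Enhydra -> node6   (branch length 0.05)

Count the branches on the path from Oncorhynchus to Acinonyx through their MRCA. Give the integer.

5

The MRCA of Oncorhynchus and Acinonyx is the node subtending (((Nyctereutes,Glossina),(Oncorhynchus,Triturus)),(Acinonyx,Enhydra)).
From Oncorhynchus up to that node: 3 branches. From Acinonyx up to the same node: 2 branches. Total: 3 + 2 = 5.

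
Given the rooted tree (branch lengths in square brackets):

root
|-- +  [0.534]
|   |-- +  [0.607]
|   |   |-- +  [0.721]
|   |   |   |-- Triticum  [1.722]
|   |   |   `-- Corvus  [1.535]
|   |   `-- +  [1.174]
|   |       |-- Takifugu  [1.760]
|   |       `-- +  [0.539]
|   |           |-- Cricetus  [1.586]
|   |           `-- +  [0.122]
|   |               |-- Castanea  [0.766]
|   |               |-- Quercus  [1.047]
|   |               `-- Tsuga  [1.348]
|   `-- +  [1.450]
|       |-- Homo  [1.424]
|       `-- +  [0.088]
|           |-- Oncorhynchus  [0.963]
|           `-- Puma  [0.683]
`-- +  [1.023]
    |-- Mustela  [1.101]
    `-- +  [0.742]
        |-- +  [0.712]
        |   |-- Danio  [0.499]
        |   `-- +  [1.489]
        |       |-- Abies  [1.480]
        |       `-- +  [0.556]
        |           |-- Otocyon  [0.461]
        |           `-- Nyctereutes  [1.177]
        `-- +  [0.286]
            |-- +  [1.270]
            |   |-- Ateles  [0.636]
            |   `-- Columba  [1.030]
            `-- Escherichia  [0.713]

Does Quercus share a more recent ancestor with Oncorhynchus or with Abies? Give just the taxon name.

The MRCA of Quercus and Oncorhynchus subtends (((Triticum,Corvus),(Takifugu,(Cricetus,(Castanea,Quercus,Tsuga)))),(Homo,(Oncorhynchus,Puma))) (10 taxa).
The MRCA of Quercus and Abies is the root, subtending the entire tree (18 taxa).
The first is nested inside the second, so Quercus shares a more recent common ancestor with Oncorhynchus.

Oncorhynchus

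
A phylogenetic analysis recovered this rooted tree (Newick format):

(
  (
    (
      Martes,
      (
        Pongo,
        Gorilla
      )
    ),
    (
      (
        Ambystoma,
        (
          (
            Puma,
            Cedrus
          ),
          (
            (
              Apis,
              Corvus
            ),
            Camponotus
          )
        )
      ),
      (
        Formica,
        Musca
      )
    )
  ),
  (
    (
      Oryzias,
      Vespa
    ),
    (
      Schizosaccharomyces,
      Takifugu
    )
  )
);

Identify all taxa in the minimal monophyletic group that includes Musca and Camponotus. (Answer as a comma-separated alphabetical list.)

Tracing Musca: it sits inside (Formica,Musca).
Tracing Camponotus: it sits inside ((Apis,Corvus),Camponotus).
The smallest clade enclosing both is ((Ambystoma,((Puma,Cedrus),((Apis,Corvus),Camponotus))),(Formica,Musca)); the answer is its 8 terminal taxa in alphabetical order.

Ambystoma, Apis, Camponotus, Cedrus, Corvus, Formica, Musca, Puma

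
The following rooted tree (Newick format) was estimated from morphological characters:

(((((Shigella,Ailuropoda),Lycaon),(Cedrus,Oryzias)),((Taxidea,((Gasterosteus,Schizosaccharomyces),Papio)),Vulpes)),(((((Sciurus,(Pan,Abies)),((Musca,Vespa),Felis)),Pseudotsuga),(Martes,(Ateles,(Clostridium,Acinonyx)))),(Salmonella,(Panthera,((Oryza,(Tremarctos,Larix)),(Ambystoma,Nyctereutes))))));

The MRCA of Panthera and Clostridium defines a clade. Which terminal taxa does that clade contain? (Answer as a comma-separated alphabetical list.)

Abies, Acinonyx, Ambystoma, Ateles, Clostridium, Felis, Larix, Martes, Musca, Nyctereutes, Oryza, Pan, Panthera, Pseudotsuga, Salmonella, Sciurus, Tremarctos, Vespa

Tracing Panthera: it sits inside (Panthera,((Oryza,(Tremarctos,Larix)),(Ambystoma,Nyctereutes))).
Tracing Clostridium: it sits inside (Clostridium,Acinonyx).
The smallest clade enclosing both is (((((Sciurus,(Pan,Abies)),((Musca,Vespa),Felis)),Pseudotsuga),(Martes,(Ateles,(Clostridium,Acinonyx)))),(Salmonella,(Panthera,((Oryza,(Tremarctos,Larix)),(Ambystoma,Nyctereutes))))); the answer is its 18 terminal taxa in alphabetical order.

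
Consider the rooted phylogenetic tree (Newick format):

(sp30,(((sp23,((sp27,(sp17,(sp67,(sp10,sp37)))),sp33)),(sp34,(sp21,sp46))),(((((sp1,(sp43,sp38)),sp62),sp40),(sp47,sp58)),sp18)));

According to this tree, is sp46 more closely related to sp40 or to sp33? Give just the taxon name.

sp33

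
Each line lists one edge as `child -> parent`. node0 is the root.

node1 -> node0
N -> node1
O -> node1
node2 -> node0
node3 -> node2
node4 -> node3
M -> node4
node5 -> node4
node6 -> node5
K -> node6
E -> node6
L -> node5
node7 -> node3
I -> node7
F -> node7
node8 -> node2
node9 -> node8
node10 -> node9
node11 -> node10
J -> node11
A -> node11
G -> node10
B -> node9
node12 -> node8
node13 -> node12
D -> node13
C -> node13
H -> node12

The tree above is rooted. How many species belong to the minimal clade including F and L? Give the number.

The MRCA of F and L is the node subtending ((M,((K,E),L)),(I,F)).
That clade contains 6 terminal taxa: E, F, I, K, L, M.

6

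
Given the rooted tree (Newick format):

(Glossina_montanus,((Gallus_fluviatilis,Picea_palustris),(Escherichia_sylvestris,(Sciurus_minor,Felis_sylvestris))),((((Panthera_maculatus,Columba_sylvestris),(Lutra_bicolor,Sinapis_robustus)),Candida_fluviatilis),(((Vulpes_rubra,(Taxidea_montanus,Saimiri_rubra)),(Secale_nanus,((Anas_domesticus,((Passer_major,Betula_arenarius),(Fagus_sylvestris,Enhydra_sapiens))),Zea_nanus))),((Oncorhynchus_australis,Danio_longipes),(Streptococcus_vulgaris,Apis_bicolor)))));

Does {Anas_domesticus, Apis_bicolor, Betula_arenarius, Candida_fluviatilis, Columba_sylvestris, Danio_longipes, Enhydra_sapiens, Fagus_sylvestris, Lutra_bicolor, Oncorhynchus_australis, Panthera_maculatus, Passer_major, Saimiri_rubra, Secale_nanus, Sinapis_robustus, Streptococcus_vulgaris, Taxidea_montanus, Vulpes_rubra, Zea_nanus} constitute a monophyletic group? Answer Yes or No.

Yes

The most recent common ancestor of these taxa subtends ((((Panthera_maculatus,Columba_sylvestris),(Lutra_bicolor,Sinapis_robustus)),Candida_fluviatilis),(((Vulpes_rubra,(Taxidea_montanus,Saimiri_rubra)),(Secale_nanus,((Anas_domesticus,((Passer_major,Betula_arenarius),(Fagus_sylvestris,Enhydra_sapiens))),Zea_nanus))),((Oncorhynchus_australis,Danio_longipes),(Streptococcus_vulgaris,Apis_bicolor)))).
That clade has exactly 19 tips — every listed taxon and nothing else — so the group is monophyletic.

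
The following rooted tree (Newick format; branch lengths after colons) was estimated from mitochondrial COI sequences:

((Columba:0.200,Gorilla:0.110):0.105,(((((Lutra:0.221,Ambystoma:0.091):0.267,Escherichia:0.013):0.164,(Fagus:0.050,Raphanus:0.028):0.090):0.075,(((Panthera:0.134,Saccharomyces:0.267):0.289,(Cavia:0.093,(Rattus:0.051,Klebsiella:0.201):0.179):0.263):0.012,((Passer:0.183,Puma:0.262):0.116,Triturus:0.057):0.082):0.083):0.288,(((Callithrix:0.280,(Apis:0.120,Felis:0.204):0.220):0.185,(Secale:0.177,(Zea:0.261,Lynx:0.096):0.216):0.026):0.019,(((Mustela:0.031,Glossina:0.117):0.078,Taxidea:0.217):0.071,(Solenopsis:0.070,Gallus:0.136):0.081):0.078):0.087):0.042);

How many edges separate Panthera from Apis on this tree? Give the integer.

10

The MRCA of Panthera and Apis is the node subtending (((((Lutra,Ambystoma),Escherichia),(Fagus,Raphanus)),(((Panthera,Saccharomyces),(Cavia,(Rattus,Klebsiella))),((Passer,Puma),Triturus))),(((Callithrix,(Apis,Felis)),(Secale,(Zea,Lynx))),(((Mustela,Glossina),Taxidea),(Solenopsis,Gallus)))).
From Panthera up to that node: 5 branches. From Apis up to the same node: 5 branches. Total: 5 + 5 = 10.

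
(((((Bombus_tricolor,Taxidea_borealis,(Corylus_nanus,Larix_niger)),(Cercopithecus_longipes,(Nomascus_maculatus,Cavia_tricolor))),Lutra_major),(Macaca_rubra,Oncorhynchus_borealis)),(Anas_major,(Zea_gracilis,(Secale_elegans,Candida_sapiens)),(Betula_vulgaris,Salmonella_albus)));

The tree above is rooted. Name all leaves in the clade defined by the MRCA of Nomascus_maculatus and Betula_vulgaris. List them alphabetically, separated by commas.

Anas_major, Betula_vulgaris, Bombus_tricolor, Candida_sapiens, Cavia_tricolor, Cercopithecus_longipes, Corylus_nanus, Larix_niger, Lutra_major, Macaca_rubra, Nomascus_maculatus, Oncorhynchus_borealis, Salmonella_albus, Secale_elegans, Taxidea_borealis, Zea_gracilis

Tracing Nomascus_maculatus: it sits inside (Nomascus_maculatus,Cavia_tricolor).
Tracing Betula_vulgaris: it sits inside (Betula_vulgaris,Salmonella_albus).
The smallest clade enclosing both is the whole tree (their MRCA is the root), so the answer is all 16 tips in alphabetical order.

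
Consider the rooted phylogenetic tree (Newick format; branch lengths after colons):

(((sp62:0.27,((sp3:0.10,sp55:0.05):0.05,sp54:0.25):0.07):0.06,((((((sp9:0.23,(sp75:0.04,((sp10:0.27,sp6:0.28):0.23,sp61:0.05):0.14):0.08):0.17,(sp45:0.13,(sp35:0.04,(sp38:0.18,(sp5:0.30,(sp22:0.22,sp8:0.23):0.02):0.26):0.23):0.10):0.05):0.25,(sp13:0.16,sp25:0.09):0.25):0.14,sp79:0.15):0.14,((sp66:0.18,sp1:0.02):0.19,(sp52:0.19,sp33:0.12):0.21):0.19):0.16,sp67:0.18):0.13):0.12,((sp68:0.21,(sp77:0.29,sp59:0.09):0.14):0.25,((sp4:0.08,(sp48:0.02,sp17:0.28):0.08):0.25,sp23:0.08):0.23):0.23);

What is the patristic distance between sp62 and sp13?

1.31

The path runs sp62 → … → MRCA → … → sp13; the MRCA is the node subtending ((sp62,((sp3,sp55),sp54)),((((((sp9,(sp75,((sp10,sp6),sp61))),(sp45,(sp35,(sp38,(sp5,(sp22,sp8)))))),(sp13,sp25)),sp79),((sp66,sp1),(sp52,sp33))),sp67)).
Branch lengths along that path: 0.27 + 0.06 + 0.13 + 0.16 + 0.14 + 0.14 + 0.25 + 0.16 = 1.31.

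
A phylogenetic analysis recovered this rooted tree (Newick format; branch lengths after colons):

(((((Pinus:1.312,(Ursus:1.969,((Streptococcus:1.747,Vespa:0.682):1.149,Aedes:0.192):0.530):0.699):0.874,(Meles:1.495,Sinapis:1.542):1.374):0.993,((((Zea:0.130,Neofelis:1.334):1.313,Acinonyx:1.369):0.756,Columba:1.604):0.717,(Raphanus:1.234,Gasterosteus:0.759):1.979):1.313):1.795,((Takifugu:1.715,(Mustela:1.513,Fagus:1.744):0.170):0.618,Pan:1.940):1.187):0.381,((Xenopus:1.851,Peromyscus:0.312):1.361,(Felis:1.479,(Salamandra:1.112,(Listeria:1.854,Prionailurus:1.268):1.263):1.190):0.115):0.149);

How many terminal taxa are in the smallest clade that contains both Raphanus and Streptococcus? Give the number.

The MRCA of Raphanus and Streptococcus is the node subtending (((Pinus,(Ursus,((Streptococcus,Vespa),Aedes))),(Meles,Sinapis)),((((Zea,Neofelis),Acinonyx),Columba),(Raphanus,Gasterosteus))).
That clade contains 13 terminal taxa: Acinonyx, Aedes, Columba, Gasterosteus, Meles, Neofelis, Pinus, Raphanus, Sinapis, Streptococcus, Ursus, Vespa, Zea.

13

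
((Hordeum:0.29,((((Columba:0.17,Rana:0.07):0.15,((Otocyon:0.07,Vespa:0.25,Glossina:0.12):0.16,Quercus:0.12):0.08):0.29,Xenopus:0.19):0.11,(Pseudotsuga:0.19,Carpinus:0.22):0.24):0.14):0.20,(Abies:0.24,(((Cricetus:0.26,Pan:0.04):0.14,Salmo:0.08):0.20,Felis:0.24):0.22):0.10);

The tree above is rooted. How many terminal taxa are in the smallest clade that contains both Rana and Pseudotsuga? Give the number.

9

The MRCA of Rana and Pseudotsuga is the node subtending ((((Columba,Rana),((Otocyon,Vespa,Glossina),Quercus)),Xenopus),(Pseudotsuga,Carpinus)).
That clade contains 9 terminal taxa: Carpinus, Columba, Glossina, Otocyon, Pseudotsuga, Quercus, Rana, Vespa, Xenopus.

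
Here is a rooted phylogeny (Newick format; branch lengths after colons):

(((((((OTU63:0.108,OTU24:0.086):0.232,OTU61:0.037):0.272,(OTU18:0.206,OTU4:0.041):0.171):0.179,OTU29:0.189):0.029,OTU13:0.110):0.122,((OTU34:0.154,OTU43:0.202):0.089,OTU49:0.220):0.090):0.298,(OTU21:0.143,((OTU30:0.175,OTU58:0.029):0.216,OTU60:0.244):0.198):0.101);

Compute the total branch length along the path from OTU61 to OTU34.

The path runs OTU61 → … → MRCA → … → OTU34; the MRCA is the node subtending ((((((OTU63,OTU24),OTU61),(OTU18,OTU4)),OTU29),OTU13),((OTU34,OTU43),OTU49)).
Branch lengths along that path: 0.037 + 0.272 + 0.179 + 0.029 + 0.122 + 0.090 + 0.089 + 0.154 = 0.972.

0.972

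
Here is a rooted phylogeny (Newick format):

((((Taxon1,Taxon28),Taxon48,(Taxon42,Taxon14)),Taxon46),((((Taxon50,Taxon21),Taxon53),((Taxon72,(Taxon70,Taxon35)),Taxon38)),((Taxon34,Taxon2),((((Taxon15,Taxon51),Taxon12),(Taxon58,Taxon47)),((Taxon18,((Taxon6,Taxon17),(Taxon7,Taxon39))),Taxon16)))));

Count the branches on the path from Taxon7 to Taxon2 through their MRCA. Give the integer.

8

The MRCA of Taxon7 and Taxon2 is the node subtending ((Taxon34,Taxon2),((((Taxon15,Taxon51),Taxon12),(Taxon58,Taxon47)),((Taxon18,((Taxon6,Taxon17),(Taxon7,Taxon39))),Taxon16))).
From Taxon7 up to that node: 6 branches. From Taxon2 up to the same node: 2 branches. Total: 6 + 2 = 8.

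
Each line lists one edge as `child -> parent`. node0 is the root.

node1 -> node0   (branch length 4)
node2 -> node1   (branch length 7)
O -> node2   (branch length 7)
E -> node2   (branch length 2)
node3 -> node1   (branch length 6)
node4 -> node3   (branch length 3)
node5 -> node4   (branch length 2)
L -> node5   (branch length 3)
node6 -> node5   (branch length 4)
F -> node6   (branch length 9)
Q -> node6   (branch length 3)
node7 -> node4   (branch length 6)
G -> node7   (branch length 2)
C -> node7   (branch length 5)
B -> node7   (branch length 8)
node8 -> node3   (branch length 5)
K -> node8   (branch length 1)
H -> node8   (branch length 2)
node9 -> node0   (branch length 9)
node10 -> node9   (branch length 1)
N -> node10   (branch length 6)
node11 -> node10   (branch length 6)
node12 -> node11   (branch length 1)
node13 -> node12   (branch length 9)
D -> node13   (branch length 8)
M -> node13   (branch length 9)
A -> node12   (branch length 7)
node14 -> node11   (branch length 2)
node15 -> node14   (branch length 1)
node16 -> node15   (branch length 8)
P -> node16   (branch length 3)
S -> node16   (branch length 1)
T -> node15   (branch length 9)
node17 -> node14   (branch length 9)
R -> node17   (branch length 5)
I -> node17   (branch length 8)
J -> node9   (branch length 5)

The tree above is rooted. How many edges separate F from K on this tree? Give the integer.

The MRCA of F and K is the node subtending (((L,(F,Q)),(G,C,B)),(K,H)).
From F up to that node: 4 branches. From K up to the same node: 2 branches. Total: 4 + 2 = 6.

6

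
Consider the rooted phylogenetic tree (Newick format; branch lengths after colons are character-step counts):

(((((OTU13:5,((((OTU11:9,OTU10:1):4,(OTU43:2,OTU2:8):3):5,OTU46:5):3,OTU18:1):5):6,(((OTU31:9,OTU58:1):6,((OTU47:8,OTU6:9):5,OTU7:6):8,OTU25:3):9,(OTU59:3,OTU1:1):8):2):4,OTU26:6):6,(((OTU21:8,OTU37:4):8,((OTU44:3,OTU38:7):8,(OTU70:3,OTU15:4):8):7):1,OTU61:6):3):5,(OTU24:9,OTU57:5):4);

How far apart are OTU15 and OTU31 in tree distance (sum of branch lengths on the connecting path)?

59

The path runs OTU15 → … → MRCA → … → OTU31; the MRCA is the node subtending ((((OTU13,((((OTU11,OTU10),(OTU43,OTU2)),OTU46),OTU18)),(((OTU31,OTU58),((OTU47,OTU6),OTU7),OTU25),(OTU59,OTU1))),OTU26),(((OTU21,OTU37),((OTU44,OTU38),(OTU70,OTU15))),OTU61)).
Branch lengths along that path: 4 + 8 + 7 + 1 + 3 + 6 + 4 + 2 + 9 + 6 + 9 = 59.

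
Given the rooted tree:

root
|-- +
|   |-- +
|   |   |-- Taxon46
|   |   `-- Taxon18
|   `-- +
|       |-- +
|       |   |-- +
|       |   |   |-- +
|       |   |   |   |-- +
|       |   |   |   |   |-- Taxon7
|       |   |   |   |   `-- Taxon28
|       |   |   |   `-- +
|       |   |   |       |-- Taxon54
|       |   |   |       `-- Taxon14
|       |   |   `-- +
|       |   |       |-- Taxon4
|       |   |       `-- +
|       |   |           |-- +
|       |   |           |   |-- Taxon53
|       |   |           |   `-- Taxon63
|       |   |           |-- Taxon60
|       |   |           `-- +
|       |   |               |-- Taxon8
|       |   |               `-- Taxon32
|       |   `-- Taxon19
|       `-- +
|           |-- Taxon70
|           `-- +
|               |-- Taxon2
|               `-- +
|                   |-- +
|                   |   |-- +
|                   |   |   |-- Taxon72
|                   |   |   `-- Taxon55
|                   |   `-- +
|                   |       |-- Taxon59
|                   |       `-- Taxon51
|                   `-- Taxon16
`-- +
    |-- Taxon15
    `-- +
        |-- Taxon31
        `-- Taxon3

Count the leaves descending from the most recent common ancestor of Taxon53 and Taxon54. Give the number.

The MRCA of Taxon53 and Taxon54 is the node subtending (((Taxon7,Taxon28),(Taxon54,Taxon14)),(Taxon4,((Taxon53,Taxon63),Taxon60,(Taxon8,Taxon32)))).
That clade contains 10 terminal taxa: Taxon14, Taxon28, Taxon32, Taxon4, Taxon53, Taxon54, Taxon60, Taxon63, Taxon7, Taxon8.

10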